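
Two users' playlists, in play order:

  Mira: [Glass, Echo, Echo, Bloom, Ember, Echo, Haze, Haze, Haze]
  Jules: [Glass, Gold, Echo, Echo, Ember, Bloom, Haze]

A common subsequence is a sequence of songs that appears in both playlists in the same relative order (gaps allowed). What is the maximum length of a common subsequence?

5

Taking Glass (Mira #1, Jules #1), Echo (Mira #2, Jules #3), Echo (Mira #3, Jules #4), Bloom (Mira #4, Jules #6), Haze (Mira #9, Jules #7) gives a common subsequence of length 5. Since dp[9][7] = 5, nothing longer is possible.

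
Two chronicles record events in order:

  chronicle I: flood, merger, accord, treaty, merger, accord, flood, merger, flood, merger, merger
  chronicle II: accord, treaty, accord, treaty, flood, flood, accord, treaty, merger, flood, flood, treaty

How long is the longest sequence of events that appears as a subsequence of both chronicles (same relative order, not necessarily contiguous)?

6

Pick flood at chronicle I[1]=chronicle II[6]; then accord at chronicle I[3]=chronicle II[7]; then treaty at chronicle I[4]=chronicle II[8]; then merger at chronicle I[5]=chronicle II[9]; then flood at chronicle I[7]=chronicle II[10]; then flood at chronicle I[9]=chronicle II[11]; all 6 events appear in both, in order. The LCS DP gives dp[11][12] = 6, so this is optimal.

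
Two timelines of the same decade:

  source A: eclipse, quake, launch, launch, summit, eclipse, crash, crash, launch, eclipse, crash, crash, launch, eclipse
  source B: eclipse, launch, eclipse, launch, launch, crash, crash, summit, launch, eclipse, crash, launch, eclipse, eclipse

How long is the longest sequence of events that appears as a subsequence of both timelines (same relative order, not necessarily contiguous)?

One common subsequence of length 10: eclipse at source A[1]=source B[3], then launch at source A[3]=source B[4], then launch at source A[4]=source B[5], then crash at source A[7]=source B[6], then crash at source A[8]=source B[7], then launch at source A[9]=source B[9], then eclipse at source A[10]=source B[10], then crash at source A[12]=source B[11], then launch at source A[13]=source B[12], then eclipse at source A[14]=source B[14]. Since dp[14][14] = 10, nothing longer is possible.

10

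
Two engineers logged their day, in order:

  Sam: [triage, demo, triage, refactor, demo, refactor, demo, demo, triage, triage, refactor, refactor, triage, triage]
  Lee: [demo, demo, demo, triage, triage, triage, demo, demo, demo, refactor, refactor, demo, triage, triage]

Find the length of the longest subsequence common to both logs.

9

Match triage at Sam[1]=Lee[5] → triage at Sam[3]=Lee[6] → demo at Sam[5]=Lee[7] → demo at Sam[7]=Lee[8] → demo at Sam[8]=Lee[9] → refactor at Sam[11]=Lee[10] → refactor at Sam[12]=Lee[11] → triage at Sam[13]=Lee[13] → triage at Sam[14]=Lee[14] — 9 tasks in the same relative order in both. Since dp[14][14] = 9, nothing longer is possible.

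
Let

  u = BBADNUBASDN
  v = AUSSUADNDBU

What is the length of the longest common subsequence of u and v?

5

Let dp[i][j] be the LCS length of the first i characters of u and the first j characters of v. dp[i][j] = dp[i-1][j-1]+1 when the i-th and j-th characters match, else max(dp[i-1][j], dp[i][j-1]).
    ·  A  U  S  S  U  A  D  N  D  B  U
 ·  0  0  0  0  0  0  0  0  0  0  0  0
 B  0  0  0  0  0  0  0  0  0  0  1  1
 B  0  0  0  0  0  0  0  0  0  0  1  1
 A  0  1  1  1  1  1  1  1  1  1  1  1
 D  0  1  1  1  1  1  1  2  2  2  2  2
 N  0  1  1  1  1  1  1  2  3  3  3  3
 U  0  1  2  2  2  2  2  2  3  3  3  4
 B  0  1  2  2  2  2  2  2  3  3  4  4
 A  0  1  2  2  2  2  3  3  3  3  4  4
 S  0  1  2  3  3  3  3  3  3  3  4  4
 D  0  1  2  3  3  3  3  4  4  4  4  4
 N  0  1  2  3  3  3  3  4  5  5  5  5
dp[11][11] = 5. One LCS (by backtracking along matches): AUADN.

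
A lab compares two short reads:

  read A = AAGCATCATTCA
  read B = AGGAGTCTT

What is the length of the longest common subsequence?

7

Let dp[i][j] be the LCS length of the first i bases of read A and the first j bases of read B. dp[i][j] = dp[i-1][j-1]+1 when the i-th and j-th bases match, else max(dp[i-1][j], dp[i][j-1]).
    ·  A  G  G  A  G  T  C  T  T
 ·  0  0  0  0  0  0  0  0  0  0
 A  0  1  1  1  1  1  1  1  1  1
 A  0  1  1  1  2  2  2  2  2  2
 G  0  1  2  2  2  3  3  3  3  3
 C  0  1  2  2  2  3  3  4  4  4
 A  0  1  2  2  3  3  3  4  4  4
 T  0  1  2  2  3  3  4  4  5  5
 C  0  1  2  2  3  3  4  5  5  5
 A  0  1  2  2  3  3  4  5  5  5
 T  0  1  2  2  3  3  4  5  6  6
 T  0  1  2  2  3  3  4  5  6  7
 C  0  1  2  2  3  3  4  5  6  7
 A  0  1  2  2  3  3  4  5  6  7
dp[12][9] = 7. One LCS (by backtracking along matches): AAGTCTT.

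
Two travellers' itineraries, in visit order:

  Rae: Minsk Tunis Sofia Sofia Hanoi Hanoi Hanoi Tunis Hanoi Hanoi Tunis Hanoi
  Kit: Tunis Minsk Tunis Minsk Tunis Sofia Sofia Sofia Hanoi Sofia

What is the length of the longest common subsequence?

5

Match Minsk [1,4], then Tunis [2,5], then Sofia [3,7], then Sofia [4,8], then Hanoi [5,9] — 5 stops in the same relative order in both. Since dp[12][10] = 5, nothing longer is possible.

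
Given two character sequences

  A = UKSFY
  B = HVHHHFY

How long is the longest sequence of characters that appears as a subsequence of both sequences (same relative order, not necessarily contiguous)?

Let dp[i][j] be the LCS length of the first i characters of A and the first j characters of B. dp[i][j] = dp[i-1][j-1]+1 when the i-th and j-th characters match, else max(dp[i-1][j], dp[i][j-1]).
    ·  H  V  H  H  H  F  Y
 ·  0  0  0  0  0  0  0  0
 U  0  0  0  0  0  0  0  0
 K  0  0  0  0  0  0  0  0
 S  0  0  0  0  0  0  0  0
 F  0  0  0  0  0  0  1  1
 Y  0  0  0  0  0  0  1  2
dp[5][7] = 2. One LCS (by backtracking along matches): FY.

2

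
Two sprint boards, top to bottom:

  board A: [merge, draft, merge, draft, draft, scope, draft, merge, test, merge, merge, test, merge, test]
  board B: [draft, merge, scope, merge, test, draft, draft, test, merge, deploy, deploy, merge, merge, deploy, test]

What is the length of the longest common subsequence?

Taking merge (board A #1, board B #2) → merge (board A #3, board B #4) → draft (board A #5, board B #6) → draft (board A #7, board B #7) → test (board A #9, board B #8) → merge (board A #10, board B #9) → merge (board A #11, board B #12) → merge (board A #13, board B #13) → test (board A #14, board B #15) gives a common subsequence of length 9, and the DP table's final entry dp[14][15] is also 9, so no common subsequence is longer.

9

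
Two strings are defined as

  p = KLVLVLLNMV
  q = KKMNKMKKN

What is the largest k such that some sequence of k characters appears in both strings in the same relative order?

3

One common subsequence of length 3: K [1,2] → N [8,4] → M [9,6]. dp[10][9] = 3 confirms this is the maximum.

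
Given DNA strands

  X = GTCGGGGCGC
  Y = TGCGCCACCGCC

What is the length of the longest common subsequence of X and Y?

6

Taking G at X[1]=Y[2] → C at X[3]=Y[3] → G at X[4]=Y[4] → G at X[7]=Y[10] → C at X[8]=Y[11] → C at X[10]=Y[12] gives a common subsequence of length 6, and the DP table's final entry dp[10][12] is also 6, so no common subsequence is longer.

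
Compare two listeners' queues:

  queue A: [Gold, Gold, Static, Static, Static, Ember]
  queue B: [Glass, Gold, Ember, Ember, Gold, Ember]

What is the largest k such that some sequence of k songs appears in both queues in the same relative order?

3

Taking Gold (queue A #1, queue B #2), then Gold (queue A #2, queue B #5), then Ember (queue A #6, queue B #6) gives a common subsequence of length 3, and the DP table's final entry dp[6][6] is also 3, so no common subsequence is longer.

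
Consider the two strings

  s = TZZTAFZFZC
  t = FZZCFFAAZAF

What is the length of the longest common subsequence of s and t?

5

Pick Z [2,2], then Z [3,3], then A [5,8], then Z [7,9], then F [8,11]; all 5 characters appear in both, in order, and the DP table's final entry dp[10][11] is also 5, so no common subsequence is longer.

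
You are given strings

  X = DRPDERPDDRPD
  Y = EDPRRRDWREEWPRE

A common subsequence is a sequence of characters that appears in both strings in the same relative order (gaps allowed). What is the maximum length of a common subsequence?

One common subsequence of length 6: D at X[1]=Y[2], then R at X[2]=Y[6], then D at X[4]=Y[7], then E at X[5]=Y[11], then P at X[7]=Y[13], then R at X[10]=Y[14]. The LCS DP gives dp[12][15] = 6, so this is optimal.

6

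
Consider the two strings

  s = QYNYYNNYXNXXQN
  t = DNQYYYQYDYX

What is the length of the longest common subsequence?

6

Pick Q [1,3], Y [2,5], Y [4,6], Y [5,8], Y [8,10], X [12,11]; all 6 characters appear in both, in order. Since dp[14][11] = 6, nothing longer is possible.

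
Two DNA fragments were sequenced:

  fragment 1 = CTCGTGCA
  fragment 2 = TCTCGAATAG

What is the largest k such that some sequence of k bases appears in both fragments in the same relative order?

Let dp[i][j] be the LCS length of the first i bases of fragment 1 and the first j bases of fragment 2. dp[i][j] = dp[i-1][j-1]+1 when the i-th and j-th bases match, else max(dp[i-1][j], dp[i][j-1]).
    ·  T  C  T  C  G  A  A  T  A  G
 ·  0  0  0  0  0  0  0  0  0  0  0
 C  0  0  1  1  1  1  1  1  1  1  1
 T  0  1  1  2  2  2  2  2  2  2  2
 C  0  1  2  2  3  3  3  3  3  3  3
 G  0  1  2  2  3  4  4  4  4  4  4
 T  0  1  2  3  3  4  4  4  5  5  5
 G  0  1  2  3  3  4  4  4  5  5  6
 C  0  1  2  3  4  4  4  4  5  5  6
 A  0  1  2  3  4  4  5  5  5  6  6
dp[8][10] = 6. One LCS (by backtracking along matches): CTCGTG.

6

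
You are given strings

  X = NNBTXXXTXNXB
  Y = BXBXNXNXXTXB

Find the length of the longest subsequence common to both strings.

Match N (X #1, Y #5) → N (X #2, Y #7) → X (X #6, Y #8) → X (X #7, Y #9) → T (X #8, Y #10) → X (X #11, Y #11) → B (X #12, Y #12) — 7 characters in the same relative order in both, and the DP table's final entry dp[12][12] is also 7, so no common subsequence is longer.

7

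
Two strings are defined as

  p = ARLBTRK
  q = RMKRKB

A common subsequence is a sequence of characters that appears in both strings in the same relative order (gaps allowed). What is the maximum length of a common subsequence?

Taking R [2,1] → R [6,4] → K [7,5] gives a common subsequence of length 3. The LCS DP gives dp[7][6] = 3, so this is optimal.

3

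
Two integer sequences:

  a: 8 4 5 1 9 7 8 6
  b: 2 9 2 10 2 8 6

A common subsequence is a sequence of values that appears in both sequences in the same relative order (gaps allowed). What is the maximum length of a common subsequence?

3

Let dp[i][j] be the LCS length of the first i values of a and the first j values of b. dp[i][j] = dp[i-1][j-1]+1 when the i-th and j-th values match, else max(dp[i-1][j], dp[i][j-1]).
    ·  2  9  2 10  2  8  6
 ·  0  0  0  0  0  0  0  0
 8  0  0  0  0  0  0  1  1
 4  0  0  0  0  0  0  1  1
 5  0  0  0  0  0  0  1  1
 1  0  0  0  0  0  0  1  1
 9  0  0  1  1  1  1  1  1
 7  0  0  1  1  1  1  1  1
 8  0  0  1  1  1  1  2  2
 6  0  0  1  1  1  1  2  3
dp[8][7] = 3. One LCS (by backtracking along matches): 9, 8, 6.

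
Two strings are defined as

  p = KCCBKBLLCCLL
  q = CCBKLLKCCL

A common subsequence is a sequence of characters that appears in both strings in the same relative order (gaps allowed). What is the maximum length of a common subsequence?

Pick C at p[2]=q[1]; then C at p[3]=q[2]; then B at p[4]=q[3]; then K at p[5]=q[4]; then L at p[7]=q[5]; then L at p[8]=q[6]; then C at p[9]=q[8]; then C at p[10]=q[9]; then L at p[12]=q[10]; all 9 characters appear in both, in order. The LCS DP gives dp[12][10] = 9, so this is optimal.

9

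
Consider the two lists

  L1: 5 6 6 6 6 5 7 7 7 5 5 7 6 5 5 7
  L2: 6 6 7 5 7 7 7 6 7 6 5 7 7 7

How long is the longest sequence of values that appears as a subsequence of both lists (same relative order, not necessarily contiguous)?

Pick 6 at L1[2]=L2[1], then 6 at L1[3]=L2[2], then 5 at L1[6]=L2[4], then 7 at L1[7]=L2[5], then 7 at L1[8]=L2[6], then 7 at L1[9]=L2[7], then 7 at L1[12]=L2[9], then 6 at L1[13]=L2[10], then 5 at L1[14]=L2[11], then 7 at L1[16]=L2[14]; all 10 values appear in both, in order. The LCS DP gives dp[16][14] = 10, so this is optimal.

10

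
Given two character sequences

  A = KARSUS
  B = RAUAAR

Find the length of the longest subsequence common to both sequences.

2

Let dp[i][j] be the LCS length of the first i characters of A and the first j characters of B. dp[i][j] = dp[i-1][j-1]+1 when the i-th and j-th characters match, else max(dp[i-1][j], dp[i][j-1]).
    ·  R  A  U  A  A  R
 ·  0  0  0  0  0  0  0
 K  0  0  0  0  0  0  0
 A  0  0  1  1  1  1  1
 R  0  1  1  1  1  1  2
 S  0  1  1  1  1  1  2
 U  0  1  1  2  2  2  2
 S  0  1  1  2  2  2  2
dp[6][6] = 2. One LCS (by backtracking along matches): AR.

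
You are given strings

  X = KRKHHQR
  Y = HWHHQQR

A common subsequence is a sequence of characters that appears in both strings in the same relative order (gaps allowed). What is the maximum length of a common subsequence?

Let dp[i][j] be the LCS length of the first i characters of X and the first j characters of Y. dp[i][j] = dp[i-1][j-1]+1 when the i-th and j-th characters match, else max(dp[i-1][j], dp[i][j-1]).
    ·  H  W  H  H  Q  Q  R
 ·  0  0  0  0  0  0  0  0
 K  0  0  0  0  0  0  0  0
 R  0  0  0  0  0  0  0  1
 K  0  0  0  0  0  0  0  1
 H  0  1  1  1  1  1  1  1
 H  0  1  1  2  2  2  2  2
 Q  0  1  1  2  2  3  3  3
 R  0  1  1  2  2  3  3  4
dp[7][7] = 4. One LCS (by backtracking along matches): HHQR.

4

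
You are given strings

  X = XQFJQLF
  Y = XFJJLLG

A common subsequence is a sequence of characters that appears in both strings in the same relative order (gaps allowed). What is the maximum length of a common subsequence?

4

Let dp[i][j] be the LCS length of the first i characters of X and the first j characters of Y. dp[i][j] = dp[i-1][j-1]+1 when the i-th and j-th characters match, else max(dp[i-1][j], dp[i][j-1]).
    ·  X  F  J  J  L  L  G
 ·  0  0  0  0  0  0  0  0
 X  0  1  1  1  1  1  1  1
 Q  0  1  1  1  1  1  1  1
 F  0  1  2  2  2  2  2  2
 J  0  1  2  3  3  3  3  3
 Q  0  1  2  3  3  3  3  3
 L  0  1  2  3  3  4  4  4
 F  0  1  2  3  3  4  4  4
dp[7][7] = 4. One LCS (by backtracking along matches): XFJL.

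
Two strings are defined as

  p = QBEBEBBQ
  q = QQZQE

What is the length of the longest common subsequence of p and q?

Let dp[i][j] be the LCS length of the first i characters of p and the first j characters of q. dp[i][j] = dp[i-1][j-1]+1 when the i-th and j-th characters match, else max(dp[i-1][j], dp[i][j-1]).
    ·  Q  Q  Z  Q  E
 ·  0  0  0  0  0  0
 Q  0  1  1  1  1  1
 B  0  1  1  1  1  1
 E  0  1  1  1  1  2
 B  0  1  1  1  1  2
 E  0  1  1  1  1  2
 B  0  1  1  1  1  2
 B  0  1  1  1  1  2
 Q  0  1  2  2  2  2
dp[8][5] = 2. One LCS (by backtracking along matches): QE.

2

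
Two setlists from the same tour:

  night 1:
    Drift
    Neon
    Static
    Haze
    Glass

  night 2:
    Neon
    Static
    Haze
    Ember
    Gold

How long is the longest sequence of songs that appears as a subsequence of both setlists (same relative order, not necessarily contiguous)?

3

Taking Neon at night 1[2]=night 2[1], then Static at night 1[3]=night 2[2], then Haze at night 1[4]=night 2[3] gives a common subsequence of length 3, and the DP table's final entry dp[5][5] is also 3, so no common subsequence is longer.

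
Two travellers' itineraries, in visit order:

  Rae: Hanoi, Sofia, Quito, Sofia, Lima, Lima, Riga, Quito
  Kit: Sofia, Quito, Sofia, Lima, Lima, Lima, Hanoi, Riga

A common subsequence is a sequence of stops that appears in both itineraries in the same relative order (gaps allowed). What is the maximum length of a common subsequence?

Match Sofia (Rae #2, Kit #1); then Quito (Rae #3, Kit #2); then Sofia (Rae #4, Kit #3); then Lima (Rae #5, Kit #5); then Lima (Rae #6, Kit #6); then Riga (Rae #7, Kit #8) — 6 stops in the same relative order in both. Since dp[8][8] = 6, nothing longer is possible.

6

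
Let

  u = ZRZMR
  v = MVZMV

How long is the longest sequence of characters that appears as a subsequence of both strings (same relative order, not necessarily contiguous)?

2

One common subsequence of length 2: Z (u #3, v #3) → M (u #4, v #4). dp[5][5] = 2 confirms this is the maximum.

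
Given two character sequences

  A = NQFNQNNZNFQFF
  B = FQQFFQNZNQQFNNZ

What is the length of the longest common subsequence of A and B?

Taking Q at A[2]=B[3], F at A[3]=B[5], Q at A[5]=B[6], N at A[7]=B[7], Z at A[8]=B[8], N at A[9]=B[9], Q at A[11]=B[11], F at A[12]=B[12] gives a common subsequence of length 8. dp[13][15] = 8 confirms this is the maximum.

8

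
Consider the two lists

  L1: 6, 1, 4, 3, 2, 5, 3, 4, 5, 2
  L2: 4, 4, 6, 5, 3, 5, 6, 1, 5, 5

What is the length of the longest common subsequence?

4

Let dp[i][j] be the LCS length of the first i values of L1 and the first j values of L2. dp[i][j] = dp[i-1][j-1]+1 when the i-th and j-th values match, else max(dp[i-1][j], dp[i][j-1]).
    ·  4  4  6  5  3  5  6  1  5  5
 ·  0  0  0  0  0  0  0  0  0  0  0
 6  0  0  0  1  1  1  1  1  1  1  1
 1  0  0  0  1  1  1  1  1  2  2  2
 4  0  1  1  1  1  1  1  1  2  2  2
 3  0  1  1  1  1  2  2  2  2  2  2
 2  0  1  1  1  1  2  2  2  2  2  2
 5  0  1  1  1  2  2  3  3  3  3  3
 3  0  1  1  1  2  3  3  3  3  3  3
 4  0  1  2  2  2  3  3  3  3  3  3
 5  0  1  2  2  3  3  4  4  4  4  4
 2  0  1  2  2  3  3  4  4  4  4  4
dp[10][10] = 4. One LCS (by backtracking along matches): 6, 1, 5, 5.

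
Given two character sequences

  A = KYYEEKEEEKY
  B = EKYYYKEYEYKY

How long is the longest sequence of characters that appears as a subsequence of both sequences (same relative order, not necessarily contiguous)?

Pick K at A[1]=B[2], Y at A[2]=B[4], Y at A[3]=B[5], K at A[6]=B[6], E at A[7]=B[7], E at A[8]=B[9], K at A[10]=B[11], Y at A[11]=B[12]; all 8 characters appear in both, in order, and the DP table's final entry dp[11][12] is also 8, so no common subsequence is longer.

8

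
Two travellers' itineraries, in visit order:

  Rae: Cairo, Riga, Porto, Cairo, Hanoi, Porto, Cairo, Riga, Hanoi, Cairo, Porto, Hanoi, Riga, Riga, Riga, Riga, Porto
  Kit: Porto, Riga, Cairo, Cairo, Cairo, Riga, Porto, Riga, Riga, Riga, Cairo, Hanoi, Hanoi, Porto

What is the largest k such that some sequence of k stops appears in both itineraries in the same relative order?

9

Taking Cairo [1,3], then Cairo [4,4], then Cairo [7,5], then Riga [8,6], then Porto [11,7], then Riga [13,8], then Riga [14,9], then Riga [15,10], then Porto [17,14] gives a common subsequence of length 9. Since dp[17][14] = 9, nothing longer is possible.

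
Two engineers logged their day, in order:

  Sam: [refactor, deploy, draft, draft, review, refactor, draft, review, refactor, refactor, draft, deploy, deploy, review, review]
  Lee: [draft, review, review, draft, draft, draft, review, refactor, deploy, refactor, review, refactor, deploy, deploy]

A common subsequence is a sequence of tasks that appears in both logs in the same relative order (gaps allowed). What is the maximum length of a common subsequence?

Pick draft [3,5], then draft [4,6], then review [5,7], then refactor [6,10], then review [8,11], then refactor [10,12], then deploy [12,13], then deploy [13,14]; all 8 tasks appear in both, in order. Since dp[15][14] = 8, nothing longer is possible.

8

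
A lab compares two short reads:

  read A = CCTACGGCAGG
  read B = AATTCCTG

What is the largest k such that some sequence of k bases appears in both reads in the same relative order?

One common subsequence of length 4: C [1,5]; then C [2,6]; then T [3,7]; then G [11,8]. The LCS DP gives dp[11][8] = 4, so this is optimal.

4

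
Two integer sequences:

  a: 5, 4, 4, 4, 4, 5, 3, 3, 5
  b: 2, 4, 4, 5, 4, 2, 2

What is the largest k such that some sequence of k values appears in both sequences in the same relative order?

Let dp[i][j] be the LCS length of the first i values of a and the first j values of b. dp[i][j] = dp[i-1][j-1]+1 when the i-th and j-th values match, else max(dp[i-1][j], dp[i][j-1]).
    ·  2  4  4  5  4  2  2
 ·  0  0  0  0  0  0  0  0
 5  0  0  0  0  1  1  1  1
 4  0  0  1  1  1  2  2  2
 4  0  0  1  2  2  2  2  2
 4  0  0  1  2  2  3  3  3
 4  0  0  1  2  2  3  3  3
 5  0  0  1  2  3  3  3  3
 3  0  0  1  2  3  3  3  3
 3  0  0  1  2  3  3  3  3
 5  0  0  1  2  3  3  3  3
dp[9][7] = 3. One LCS (by backtracking along matches): 4, 4, 4.

3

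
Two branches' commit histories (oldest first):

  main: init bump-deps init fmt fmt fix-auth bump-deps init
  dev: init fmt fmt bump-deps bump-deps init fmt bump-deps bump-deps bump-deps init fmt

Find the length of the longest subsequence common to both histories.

Taking init at main[1]=dev[1]; then bump-deps at main[2]=dev[5]; then init at main[3]=dev[6]; then fmt at main[4]=dev[7]; then bump-deps at main[7]=dev[10]; then init at main[8]=dev[11] gives a common subsequence of length 6. dp[8][12] = 6 confirms this is the maximum.

6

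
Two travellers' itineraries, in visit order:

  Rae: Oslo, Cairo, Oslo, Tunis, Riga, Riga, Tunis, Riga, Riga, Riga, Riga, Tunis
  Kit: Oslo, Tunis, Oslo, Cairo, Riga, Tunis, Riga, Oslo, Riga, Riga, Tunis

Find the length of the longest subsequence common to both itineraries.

Match Oslo (Rae #1, Kit #3), Cairo (Rae #2, Kit #4), Riga (Rae #6, Kit #5), Tunis (Rae #7, Kit #6), Riga (Rae #8, Kit #7), Riga (Rae #10, Kit #9), Riga (Rae #11, Kit #10), Tunis (Rae #12, Kit #11) — 8 stops in the same relative order in both. dp[12][11] = 8 confirms this is the maximum.

8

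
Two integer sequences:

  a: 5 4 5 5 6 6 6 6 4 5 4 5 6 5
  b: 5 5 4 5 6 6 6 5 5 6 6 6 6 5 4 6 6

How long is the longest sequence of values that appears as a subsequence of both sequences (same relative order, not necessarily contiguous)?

11

Taking 5 [1,2], then 4 [2,3], then 5 [3,8], then 5 [4,9], then 6 [5,10], then 6 [6,11], then 6 [7,12], then 6 [8,13], then 5 [10,14], then 4 [11,15], then 6 [13,17] gives a common subsequence of length 11. Since dp[14][17] = 11, nothing longer is possible.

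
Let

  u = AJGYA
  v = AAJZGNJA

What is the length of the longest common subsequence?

4

Pick A (u #1, v #2) → J (u #2, v #3) → G (u #3, v #5) → A (u #5, v #8); all 4 characters appear in both, in order. The LCS DP gives dp[5][8] = 4, so this is optimal.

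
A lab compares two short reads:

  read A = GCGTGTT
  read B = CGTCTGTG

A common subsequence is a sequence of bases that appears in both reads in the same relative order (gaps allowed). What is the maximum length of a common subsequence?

Pick G [1,2] → C [2,4] → G [3,6] → T [4,7] → G [5,8]; all 5 bases appear in both, in order. Since dp[7][8] = 5, nothing longer is possible.

5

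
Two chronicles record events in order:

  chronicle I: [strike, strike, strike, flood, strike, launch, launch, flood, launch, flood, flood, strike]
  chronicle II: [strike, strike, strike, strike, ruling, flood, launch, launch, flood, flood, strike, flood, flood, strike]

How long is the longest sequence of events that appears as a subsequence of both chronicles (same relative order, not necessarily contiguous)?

Match strike at chronicle I[1]=chronicle II[2]; then strike at chronicle I[2]=chronicle II[3]; then strike at chronicle I[3]=chronicle II[4]; then flood at chronicle I[4]=chronicle II[6]; then launch at chronicle I[6]=chronicle II[7]; then launch at chronicle I[7]=chronicle II[8]; then flood at chronicle I[8]=chronicle II[10]; then flood at chronicle I[10]=chronicle II[12]; then flood at chronicle I[11]=chronicle II[13]; then strike at chronicle I[12]=chronicle II[14] — 10 events in the same relative order in both, and the DP table's final entry dp[12][14] is also 10, so no common subsequence is longer.

10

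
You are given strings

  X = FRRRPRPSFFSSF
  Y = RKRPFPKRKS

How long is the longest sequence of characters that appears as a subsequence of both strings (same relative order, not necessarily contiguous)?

5

Let dp[i][j] be the LCS length of the first i characters of X and the first j characters of Y. dp[i][j] = dp[i-1][j-1]+1 when the i-th and j-th characters match, else max(dp[i-1][j], dp[i][j-1]).
    ·  R  K  R  P  F  P  K  R  K  S
 ·  0  0  0  0  0  0  0  0  0  0  0
 F  0  0  0  0  0  1  1  1  1  1  1
 R  0  1  1  1  1  1  1  1  2  2  2
 R  0  1  1  2  2  2  2  2  2  2  2
 R  0  1  1  2  2  2  2  2  3  3  3
 P  0  1  1  2  3  3  3  3  3  3  3
 R  0  1  1  2  3  3  3  3  4  4  4
 P  0  1  1  2  3  3  4  4  4  4  4
 S  0  1  1  2  3  3  4  4  4  4  5
 F  0  1  1  2  3  4  4  4  4  4  5
 F  0  1  1  2  3  4  4  4  4  4  5
 S  0  1  1  2  3  4  4  4  4  4  5
 S  0  1  1  2  3  4  4  4  4  4  5
 F  0  1  1  2  3  4  4  4  4  4  5
dp[13][10] = 5. One LCS (by backtracking along matches): RRPRS.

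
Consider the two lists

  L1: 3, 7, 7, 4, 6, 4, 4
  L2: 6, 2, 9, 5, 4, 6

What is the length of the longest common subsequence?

Taking 4 (L1 #4, L2 #5); then 6 (L1 #5, L2 #6) gives a common subsequence of length 2. dp[7][6] = 2 confirms this is the maximum.

2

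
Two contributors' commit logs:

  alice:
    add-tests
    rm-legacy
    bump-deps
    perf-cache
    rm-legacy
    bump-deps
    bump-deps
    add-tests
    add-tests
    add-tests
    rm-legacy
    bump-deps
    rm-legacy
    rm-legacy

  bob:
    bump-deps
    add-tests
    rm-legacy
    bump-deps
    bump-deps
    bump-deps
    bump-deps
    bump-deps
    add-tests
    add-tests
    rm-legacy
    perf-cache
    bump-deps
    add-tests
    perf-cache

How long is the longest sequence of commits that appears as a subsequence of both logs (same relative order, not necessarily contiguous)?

9

Match add-tests at alice[1]=bob[2], then rm-legacy at alice[2]=bob[3], then bump-deps at alice[3]=bob[6], then bump-deps at alice[6]=bob[7], then bump-deps at alice[7]=bob[8], then add-tests at alice[9]=bob[9], then add-tests at alice[10]=bob[10], then rm-legacy at alice[11]=bob[11], then bump-deps at alice[12]=bob[13] — 9 commits in the same relative order in both. dp[14][15] = 9 confirms this is the maximum.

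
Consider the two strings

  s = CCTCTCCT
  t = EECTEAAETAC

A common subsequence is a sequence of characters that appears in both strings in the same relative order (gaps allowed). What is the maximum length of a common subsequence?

Taking C at s[2]=t[3] → T at s[3]=t[4] → T at s[5]=t[9] → C at s[7]=t[11] gives a common subsequence of length 4. Since dp[8][11] = 4, nothing longer is possible.

4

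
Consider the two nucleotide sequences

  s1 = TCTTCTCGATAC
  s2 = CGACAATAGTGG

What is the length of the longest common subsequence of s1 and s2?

5

Match C [2,1], C [5,4], T [6,7], G [8,9], T [10,10] — 5 bases in the same relative order in both. Since dp[12][12] = 5, nothing longer is possible.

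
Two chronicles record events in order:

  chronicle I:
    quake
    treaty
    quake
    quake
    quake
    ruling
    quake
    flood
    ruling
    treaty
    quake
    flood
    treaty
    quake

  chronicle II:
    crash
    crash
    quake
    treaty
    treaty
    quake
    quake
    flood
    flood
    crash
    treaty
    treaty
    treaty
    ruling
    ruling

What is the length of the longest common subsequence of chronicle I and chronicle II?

7

Taking quake [1,3] → treaty [2,5] → quake [3,6] → quake [4,7] → flood [8,9] → treaty [10,12] → treaty [13,13] gives a common subsequence of length 7. The LCS DP gives dp[14][15] = 7, so this is optimal.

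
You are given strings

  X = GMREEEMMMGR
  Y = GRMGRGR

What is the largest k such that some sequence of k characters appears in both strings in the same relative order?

5

Let dp[i][j] be the LCS length of the first i characters of X and the first j characters of Y. dp[i][j] = dp[i-1][j-1]+1 when the i-th and j-th characters match, else max(dp[i-1][j], dp[i][j-1]).
    ·  G  R  M  G  R  G  R
 ·  0  0  0  0  0  0  0  0
 G  0  1  1  1  1  1  1  1
 M  0  1  1  2  2  2  2  2
 R  0  1  2  2  2  3  3  3
 E  0  1  2  2  2  3  3  3
 E  0  1  2  2  2  3  3  3
 E  0  1  2  2  2  3  3  3
 M  0  1  2  3  3  3  3  3
 M  0  1  2  3  3  3  3  3
 M  0  1  2  3  3  3  3  3
 G  0  1  2  3  4  4  4  4
 R  0  1  2  3  4  5  5  5
dp[11][7] = 5. One LCS (by backtracking along matches): GMRGR.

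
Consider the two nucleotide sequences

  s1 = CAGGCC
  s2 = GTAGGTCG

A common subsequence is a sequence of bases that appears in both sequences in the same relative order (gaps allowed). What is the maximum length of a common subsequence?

Match A (s1 #2, s2 #3); then G (s1 #3, s2 #4); then G (s1 #4, s2 #5); then C (s1 #5, s2 #7) — 4 bases in the same relative order in both. Since dp[6][8] = 4, nothing longer is possible.

4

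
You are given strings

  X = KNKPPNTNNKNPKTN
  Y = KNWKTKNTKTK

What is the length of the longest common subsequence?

One common subsequence of length 8: K at X[1]=Y[1] → N at X[2]=Y[2] → K at X[3]=Y[4] → T at X[7]=Y[5] → K at X[10]=Y[6] → N at X[11]=Y[7] → K at X[13]=Y[9] → T at X[14]=Y[10]. The LCS DP gives dp[15][11] = 8, so this is optimal.

8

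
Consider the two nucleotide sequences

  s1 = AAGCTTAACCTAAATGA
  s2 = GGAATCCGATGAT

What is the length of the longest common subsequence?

Match A (s1 #1, s2 #3), then A (s1 #2, s2 #4), then T (s1 #6, s2 #5), then C (s1 #9, s2 #6), then C (s1 #10, s2 #7), then A (s1 #14, s2 #9), then T (s1 #15, s2 #10), then G (s1 #16, s2 #11), then A (s1 #17, s2 #12) — 9 bases in the same relative order in both. dp[17][13] = 9 confirms this is the maximum.

9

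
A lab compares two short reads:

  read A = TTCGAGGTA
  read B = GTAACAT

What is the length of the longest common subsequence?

4

Let dp[i][j] be the LCS length of the first i bases of read A and the first j bases of read B. dp[i][j] = dp[i-1][j-1]+1 when the i-th and j-th bases match, else max(dp[i-1][j], dp[i][j-1]).
    ·  G  T  A  A  C  A  T
 ·  0  0  0  0  0  0  0  0
 T  0  0  1  1  1  1  1  1
 T  0  0  1  1  1  1  1  2
 C  0  0  1  1  1  2  2  2
 G  0  1  1  1  1  2  2  2
 A  0  1  1  2  2  2  3  3
 G  0  1  1  2  2  2  3  3
 G  0  1  1  2  2  2  3  3
 T  0  1  2  2  2  2  3  4
 A  0  1  2  3  3  3  3  4
dp[9][7] = 4. One LCS (by backtracking along matches): TCAT.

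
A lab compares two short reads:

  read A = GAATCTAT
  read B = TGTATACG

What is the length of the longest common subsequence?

4

Let dp[i][j] be the LCS length of the first i bases of read A and the first j bases of read B. dp[i][j] = dp[i-1][j-1]+1 when the i-th and j-th bases match, else max(dp[i-1][j], dp[i][j-1]).
    ·  T  G  T  A  T  A  C  G
 ·  0  0  0  0  0  0  0  0  0
 G  0  0  1  1  1  1  1  1  1
 A  0  0  1  1  2  2  2  2  2
 A  0  0  1  1  2  2  3  3  3
 T  0  1  1  2  2  3  3  3  3
 C  0  1  1  2  2  3  3  4  4
 T  0  1  1  2  2  3  3  4  4
 A  0  1  1  2  3  3  4  4  4
 T  0  1  1  2  3  4  4  4  4
dp[8][8] = 4. One LCS (by backtracking along matches): GAAC.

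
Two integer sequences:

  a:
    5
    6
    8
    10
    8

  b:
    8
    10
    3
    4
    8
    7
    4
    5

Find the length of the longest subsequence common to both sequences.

Pick 8 [3,1], then 10 [4,2], then 8 [5,5]; all 3 values appear in both, in order. The LCS DP gives dp[5][8] = 3, so this is optimal.

3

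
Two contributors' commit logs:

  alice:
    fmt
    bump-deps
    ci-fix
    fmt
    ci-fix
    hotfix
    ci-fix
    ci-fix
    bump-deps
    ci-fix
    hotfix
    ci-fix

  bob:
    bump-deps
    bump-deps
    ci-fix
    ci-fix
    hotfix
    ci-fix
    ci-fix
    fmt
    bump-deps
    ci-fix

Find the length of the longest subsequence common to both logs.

Pick bump-deps [2,2], ci-fix [3,3], ci-fix [5,4], hotfix [6,5], ci-fix [7,6], ci-fix [8,7], bump-deps [9,9], ci-fix [12,10]; all 8 commits appear in both, in order. The LCS DP gives dp[12][10] = 8, so this is optimal.

8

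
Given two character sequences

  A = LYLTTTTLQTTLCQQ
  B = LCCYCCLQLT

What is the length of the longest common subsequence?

5

Pick L at A[1]=B[1], Y at A[2]=B[4], L at A[3]=B[7], L at A[8]=B[9], T at A[11]=B[10]; all 5 characters appear in both, in order. The LCS DP gives dp[15][10] = 5, so this is optimal.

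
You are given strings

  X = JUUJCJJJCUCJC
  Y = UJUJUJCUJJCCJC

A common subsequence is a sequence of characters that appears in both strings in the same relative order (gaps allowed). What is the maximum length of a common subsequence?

One common subsequence of length 11: J [1,2] → U [2,3] → U [3,5] → J [4,6] → C [5,7] → J [7,9] → J [8,10] → C [9,11] → C [11,12] → J [12,13] → C [13,14]. dp[13][14] = 11 confirms this is the maximum.

11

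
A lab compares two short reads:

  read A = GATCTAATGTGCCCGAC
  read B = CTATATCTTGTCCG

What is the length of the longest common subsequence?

One common subsequence of length 10: A at read A[2]=read B[5], T at read A[3]=read B[6], C at read A[4]=read B[7], T at read A[5]=read B[8], T at read A[8]=read B[9], G at read A[9]=read B[10], T at read A[10]=read B[11], C at read A[13]=read B[12], C at read A[14]=read B[13], G at read A[15]=read B[14]. Since dp[17][14] = 10, nothing longer is possible.

10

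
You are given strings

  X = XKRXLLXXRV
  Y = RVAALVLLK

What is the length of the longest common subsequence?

3

Match R at X[3]=Y[1]; then L at X[5]=Y[7]; then L at X[6]=Y[8] — 3 characters in the same relative order in both. Since dp[10][9] = 3, nothing longer is possible.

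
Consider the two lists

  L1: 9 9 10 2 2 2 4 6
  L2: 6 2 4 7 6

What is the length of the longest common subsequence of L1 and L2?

3

Match 2 (L1 #6, L2 #2), 4 (L1 #7, L2 #3), 6 (L1 #8, L2 #5) — 3 values in the same relative order in both. Since dp[8][5] = 3, nothing longer is possible.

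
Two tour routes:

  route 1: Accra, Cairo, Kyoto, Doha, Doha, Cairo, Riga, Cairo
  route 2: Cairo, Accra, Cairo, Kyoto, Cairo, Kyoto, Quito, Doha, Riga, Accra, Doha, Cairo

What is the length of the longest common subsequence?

Taking Accra at route 1[1]=route 2[2], then Cairo at route 1[2]=route 2[5], then Kyoto at route 1[3]=route 2[6], then Doha at route 1[4]=route 2[8], then Doha at route 1[5]=route 2[11], then Cairo at route 1[8]=route 2[12] gives a common subsequence of length 6. Since dp[8][12] = 6, nothing longer is possible.

6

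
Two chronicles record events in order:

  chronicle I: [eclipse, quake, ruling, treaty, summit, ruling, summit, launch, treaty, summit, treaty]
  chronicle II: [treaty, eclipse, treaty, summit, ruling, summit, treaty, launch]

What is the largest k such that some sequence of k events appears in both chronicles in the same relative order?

Pick eclipse [1,2] → treaty [4,3] → summit [5,4] → ruling [6,5] → summit [7,6] → launch [8,8]; all 6 events appear in both, in order, and the DP table's final entry dp[11][8] is also 6, so no common subsequence is longer.

6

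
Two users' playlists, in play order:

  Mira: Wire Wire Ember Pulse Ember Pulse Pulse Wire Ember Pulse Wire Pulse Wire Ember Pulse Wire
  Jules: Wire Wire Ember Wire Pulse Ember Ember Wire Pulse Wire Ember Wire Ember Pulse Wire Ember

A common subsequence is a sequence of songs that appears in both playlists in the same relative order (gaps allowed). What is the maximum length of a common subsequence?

Taking Wire [1,1]; then Wire [2,2]; then Ember [3,3]; then Pulse [4,5]; then Ember [5,7]; then Pulse [7,9]; then Wire [8,10]; then Ember [9,11]; then Wire [11,12]; then Pulse [12,14]; then Wire [13,15]; then Ember [14,16] gives a common subsequence of length 12, and the DP table's final entry dp[16][16] is also 12, so no common subsequence is longer.

12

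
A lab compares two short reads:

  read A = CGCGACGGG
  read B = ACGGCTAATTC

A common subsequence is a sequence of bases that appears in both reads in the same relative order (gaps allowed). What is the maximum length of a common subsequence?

5

Let dp[i][j] be the LCS length of the first i bases of read A and the first j bases of read B. dp[i][j] = dp[i-1][j-1]+1 when the i-th and j-th bases match, else max(dp[i-1][j], dp[i][j-1]).
    ·  A  C  G  G  C  T  A  A  T  T  C
 ·  0  0  0  0  0  0  0  0  0  0  0  0
 C  0  0  1  1  1  1  1  1  1  1  1  1
 G  0  0  1  2  2  2  2  2  2  2  2  2
 C  0  0  1  2  2  3  3  3  3  3  3  3
 G  0  0  1  2  3  3  3  3  3  3  3  3
 A  0  1  1  2  3  3  3  4  4  4  4  4
 C  0  1  2  2  3  4  4  4  4  4  4  5
 G  0  1  2  3  3  4  4  4  4  4  4  5
 G  0  1  2  3  4  4  4  4  4  4  4  5
 G  0  1  2  3  4  4  4  4  4  4  4  5
dp[9][11] = 5. One LCS (by backtracking along matches): CGCAC.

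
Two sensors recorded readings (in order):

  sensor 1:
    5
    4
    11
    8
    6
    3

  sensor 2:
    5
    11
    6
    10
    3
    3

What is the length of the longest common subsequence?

4

Let dp[i][j] be the LCS length of the first i values of sensor 1 and the first j values of sensor 2. dp[i][j] = dp[i-1][j-1]+1 when the i-th and j-th values match, else max(dp[i-1][j], dp[i][j-1]).
    ·  5 11  6 10  3  3
 ·  0  0  0  0  0  0  0
 5  0  1  1  1  1  1  1
 4  0  1  1  1  1  1  1
11  0  1  2  2  2  2  2
 8  0  1  2  2  2  2  2
 6  0  1  2  3  3  3  3
 3  0  1  2  3  3  4  4
dp[6][6] = 4. One LCS (by backtracking along matches): 5, 11, 6, 3.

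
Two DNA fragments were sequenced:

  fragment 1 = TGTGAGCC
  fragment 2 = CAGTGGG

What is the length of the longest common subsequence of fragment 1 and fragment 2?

Let dp[i][j] be the LCS length of the first i bases of fragment 1 and the first j bases of fragment 2. dp[i][j] = dp[i-1][j-1]+1 when the i-th and j-th bases match, else max(dp[i-1][j], dp[i][j-1]).
    ·  C  A  G  T  G  G  G
 ·  0  0  0  0  0  0  0  0
 T  0  0  0  0  1  1  1  1
 G  0  0  0  1  1  2  2  2
 T  0  0  0  1  2  2  2  2
 G  0  0  0  1  2  3  3  3
 A  0  0  1  1  2  3  3  3
 G  0  0  1  2  2  3  4  4
 C  0  1  1  2  2  3  4  4
 C  0  1  1  2  2  3  4  4
dp[8][7] = 4. One LCS (by backtracking along matches): TGGG.

4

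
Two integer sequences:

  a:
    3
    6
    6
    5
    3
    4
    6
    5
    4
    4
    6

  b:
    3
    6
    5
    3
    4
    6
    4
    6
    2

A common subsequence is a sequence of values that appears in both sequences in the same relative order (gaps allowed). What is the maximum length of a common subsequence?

8

Let dp[i][j] be the LCS length of the first i values of a and the first j values of b. dp[i][j] = dp[i-1][j-1]+1 when the i-th and j-th values match, else max(dp[i-1][j], dp[i][j-1]).
    ·  3  6  5  3  4  6  4  6  2
 ·  0  0  0  0  0  0  0  0  0  0
 3  0  1  1  1  1  1  1  1  1  1
 6  0  1  2  2  2  2  2  2  2  2
 6  0  1  2  2  2  2  3  3  3  3
 5  0  1  2  3  3  3  3  3  3  3
 3  0  1  2  3  4  4  4  4  4  4
 4  0  1  2  3  4  5  5  5  5  5
 6  0  1  2  3  4  5  6  6  6  6
 5  0  1  2  3  4  5  6  6  6  6
 4  0  1  2  3  4  5  6  7  7  7
 4  0  1  2  3  4  5  6  7  7  7
 6  0  1  2  3  4  5  6  7  8  8
dp[11][9] = 8. One LCS (by backtracking along matches): 3, 6, 5, 3, 4, 6, 4, 6.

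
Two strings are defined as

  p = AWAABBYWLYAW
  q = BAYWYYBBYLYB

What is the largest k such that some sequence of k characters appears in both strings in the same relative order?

Let dp[i][j] be the LCS length of the first i characters of p and the first j characters of q. dp[i][j] = dp[i-1][j-1]+1 when the i-th and j-th characters match, else max(dp[i-1][j], dp[i][j-1]).
    ·  B  A  Y  W  Y  Y  B  B  Y  L  Y  B
 ·  0  0  0  0  0  0  0  0  0  0  0  0  0
 A  0  0  1  1  1  1  1  1  1  1  1  1  1
 W  0  0  1  1  2  2  2  2  2  2  2  2  2
 A  0  0  1  1  2  2  2  2  2  2  2  2  2
 A  0  0  1  1  2  2  2  2  2  2  2  2  2
 B  0  1  1  1  2  2  2  3  3  3  3  3  3
 B  0  1  1  1  2  2  2  3  4  4  4  4  4
 Y  0  1  1  2  2  3  3  3  4  5  5  5  5
 W  0  1  1  2  3  3  3  3  4  5  5  5  5
 L  0  1  1  2  3  3  3  3  4  5  6  6  6
 Y  0  1  1  2  3  4  4  4  4  5  6  7  7
 A  0  1  2  2  3  4  4  4  4  5  6  7  7
 W  0  1  2  2  3  4  4  4  4  5  6  7  7
dp[12][12] = 7. One LCS (by backtracking along matches): AWBBYLY.

7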